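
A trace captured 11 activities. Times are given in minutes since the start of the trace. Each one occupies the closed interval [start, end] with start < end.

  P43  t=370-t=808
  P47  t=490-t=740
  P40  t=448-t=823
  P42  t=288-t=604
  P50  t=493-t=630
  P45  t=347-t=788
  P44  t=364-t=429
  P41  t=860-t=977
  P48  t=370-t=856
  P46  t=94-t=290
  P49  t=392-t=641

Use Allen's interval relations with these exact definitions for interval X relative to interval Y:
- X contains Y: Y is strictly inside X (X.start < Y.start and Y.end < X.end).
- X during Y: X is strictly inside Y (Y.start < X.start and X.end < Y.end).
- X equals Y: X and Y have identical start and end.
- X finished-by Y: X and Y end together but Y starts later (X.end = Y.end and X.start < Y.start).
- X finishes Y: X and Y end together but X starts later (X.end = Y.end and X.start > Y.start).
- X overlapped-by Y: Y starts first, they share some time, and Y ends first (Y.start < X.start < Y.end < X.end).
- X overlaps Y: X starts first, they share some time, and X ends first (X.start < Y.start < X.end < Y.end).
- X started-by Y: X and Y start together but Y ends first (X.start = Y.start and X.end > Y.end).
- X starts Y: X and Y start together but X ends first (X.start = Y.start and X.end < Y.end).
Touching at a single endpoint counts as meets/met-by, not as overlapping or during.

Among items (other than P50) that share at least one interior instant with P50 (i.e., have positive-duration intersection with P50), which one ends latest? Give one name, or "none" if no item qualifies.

P48

Target P50 = [t=493, t=630].
P40 [t=448, t=823] → contains → candidate.
P41 [t=860, t=977] → after → excluded.
P42 [t=288, t=604] → overlaps → candidate.
P43 [t=370, t=808] → contains → candidate.
P44 [t=364, t=429] → before → excluded.
P45 [t=347, t=788] → contains → candidate.
P46 [t=94, t=290] → before → excluded.
P47 [t=490, t=740] → contains → candidate.
P48 [t=370, t=856] → contains → candidate.
P49 [t=392, t=641] → contains → candidate.
Among candidates, latest end is t=856 → P48.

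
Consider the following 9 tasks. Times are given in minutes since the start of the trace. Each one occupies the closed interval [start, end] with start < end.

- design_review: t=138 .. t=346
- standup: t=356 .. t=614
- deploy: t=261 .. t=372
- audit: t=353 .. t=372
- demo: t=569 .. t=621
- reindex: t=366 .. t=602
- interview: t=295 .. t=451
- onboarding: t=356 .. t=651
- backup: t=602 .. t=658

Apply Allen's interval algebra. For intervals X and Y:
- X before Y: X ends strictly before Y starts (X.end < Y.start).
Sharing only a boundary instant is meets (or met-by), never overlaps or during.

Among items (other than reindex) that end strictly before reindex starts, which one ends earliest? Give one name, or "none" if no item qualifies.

design_review

Target reindex = [t=366, t=602].
audit [t=353, t=372] → overlaps → excluded.
backup [t=602, t=658] → met-by → excluded.
demo [t=569, t=621] → overlapped-by → excluded.
deploy [t=261, t=372] → overlaps → excluded.
design_review [t=138, t=346] → before → candidate.
interview [t=295, t=451] → overlaps → excluded.
onboarding [t=356, t=651] → contains → excluded.
standup [t=356, t=614] → contains → excluded.
Among candidates, earliest end is t=346 → design_review.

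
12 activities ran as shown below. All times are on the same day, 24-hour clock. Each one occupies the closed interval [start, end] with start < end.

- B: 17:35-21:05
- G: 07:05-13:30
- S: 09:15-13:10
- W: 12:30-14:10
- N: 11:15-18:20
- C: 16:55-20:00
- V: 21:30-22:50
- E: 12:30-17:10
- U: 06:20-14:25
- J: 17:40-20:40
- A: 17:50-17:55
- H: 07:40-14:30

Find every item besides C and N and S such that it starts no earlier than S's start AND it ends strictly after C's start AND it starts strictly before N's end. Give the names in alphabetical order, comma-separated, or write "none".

A, B, E, J

Conditions: its start is no earlier than S's start (X.start >= 09:15) AND its end is strictly after C's start (X.end > 16:55) AND its start is strictly before N's end (X.start < 18:20).
A: start 17:50 >= 09:15? ✓; end 17:55 > 16:55? ✓; start 17:50 < 18:20? ✓ → yes.
B: start 17:35 >= 09:15? ✓; end 21:05 > 16:55? ✓; start 17:35 < 18:20? ✓ → yes.
E: start 12:30 >= 09:15? ✓; end 17:10 > 16:55? ✓; start 12:30 < 18:20? ✓ → yes.
G: start 07:05 >= 09:15? ✗; end 13:30 > 16:55? ✗; start 07:05 < 18:20? ✓ → no.
H: start 07:40 >= 09:15? ✗; end 14:30 > 16:55? ✗; start 07:40 < 18:20? ✓ → no.
J: start 17:40 >= 09:15? ✓; end 20:40 > 16:55? ✓; start 17:40 < 18:20? ✓ → yes.
U: start 06:20 >= 09:15? ✗; end 14:25 > 16:55? ✗; start 06:20 < 18:20? ✓ → no.
V: start 21:30 >= 09:15? ✓; end 22:50 > 16:55? ✓; start 21:30 < 18:20? ✗ → no.
W: start 12:30 >= 09:15? ✓; end 14:10 > 16:55? ✗; start 12:30 < 18:20? ✓ → no.
Result: A, B, E, J.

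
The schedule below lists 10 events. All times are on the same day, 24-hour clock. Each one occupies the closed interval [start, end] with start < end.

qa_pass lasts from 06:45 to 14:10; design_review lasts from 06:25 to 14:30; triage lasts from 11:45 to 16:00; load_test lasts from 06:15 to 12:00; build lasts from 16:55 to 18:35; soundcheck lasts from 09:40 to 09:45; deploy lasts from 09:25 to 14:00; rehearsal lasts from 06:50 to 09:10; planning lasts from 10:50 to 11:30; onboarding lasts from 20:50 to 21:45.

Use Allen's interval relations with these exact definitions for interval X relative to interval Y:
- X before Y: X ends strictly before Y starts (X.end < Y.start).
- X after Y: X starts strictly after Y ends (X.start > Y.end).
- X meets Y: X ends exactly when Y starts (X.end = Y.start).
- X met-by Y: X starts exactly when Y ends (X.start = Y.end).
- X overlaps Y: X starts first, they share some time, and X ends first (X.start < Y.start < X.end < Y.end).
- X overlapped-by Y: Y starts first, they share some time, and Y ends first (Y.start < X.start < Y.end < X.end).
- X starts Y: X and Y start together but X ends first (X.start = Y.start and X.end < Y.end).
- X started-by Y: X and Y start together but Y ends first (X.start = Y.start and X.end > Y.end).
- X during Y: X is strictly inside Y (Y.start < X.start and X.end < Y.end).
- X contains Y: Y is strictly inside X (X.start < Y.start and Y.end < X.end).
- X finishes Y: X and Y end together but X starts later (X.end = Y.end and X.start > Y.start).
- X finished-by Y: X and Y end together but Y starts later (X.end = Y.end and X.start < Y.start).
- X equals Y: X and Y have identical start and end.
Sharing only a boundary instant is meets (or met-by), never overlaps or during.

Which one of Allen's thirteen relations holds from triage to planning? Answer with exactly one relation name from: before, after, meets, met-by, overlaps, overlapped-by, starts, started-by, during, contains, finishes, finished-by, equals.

after

triage = [11:45, 16:00]; planning = [10:50, 11:30].
Compare endpoints: triage.start > planning.start, triage.start > planning.end, triage.end > planning.start, triage.end > planning.end.
That pattern is 'after'.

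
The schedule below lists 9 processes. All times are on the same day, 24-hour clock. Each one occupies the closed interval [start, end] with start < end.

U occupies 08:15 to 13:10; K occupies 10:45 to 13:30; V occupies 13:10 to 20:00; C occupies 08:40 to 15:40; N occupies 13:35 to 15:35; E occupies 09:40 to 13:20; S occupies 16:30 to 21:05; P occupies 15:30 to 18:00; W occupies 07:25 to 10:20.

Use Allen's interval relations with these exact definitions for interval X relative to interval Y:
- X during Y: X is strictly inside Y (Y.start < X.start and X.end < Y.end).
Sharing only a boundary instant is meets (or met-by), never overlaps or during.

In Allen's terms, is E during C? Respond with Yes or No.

E = [09:40, 13:20], C = [08:40, 15:40].
Actual relation of E to C: during.
Asked whether 'during' holds → Yes.

Yes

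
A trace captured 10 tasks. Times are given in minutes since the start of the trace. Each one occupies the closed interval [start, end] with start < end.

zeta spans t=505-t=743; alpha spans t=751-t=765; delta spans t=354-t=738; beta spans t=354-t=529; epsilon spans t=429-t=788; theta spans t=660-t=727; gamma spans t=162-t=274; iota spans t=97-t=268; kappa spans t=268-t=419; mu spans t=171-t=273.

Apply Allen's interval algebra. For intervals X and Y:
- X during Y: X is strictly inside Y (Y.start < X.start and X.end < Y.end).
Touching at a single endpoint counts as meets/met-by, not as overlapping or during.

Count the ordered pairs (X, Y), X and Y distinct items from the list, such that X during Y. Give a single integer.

Checking all 90 ordered pairs for relation 'during'; matching pairs in alphabetical order:
(alpha, epsilon): alpha during epsilon ✓
(mu, gamma): mu during gamma ✓
(theta, delta): theta during delta ✓
(theta, epsilon): theta during epsilon ✓
(theta, zeta): theta during zeta ✓
(zeta, epsilon): zeta during epsilon ✓
Count: 6.

6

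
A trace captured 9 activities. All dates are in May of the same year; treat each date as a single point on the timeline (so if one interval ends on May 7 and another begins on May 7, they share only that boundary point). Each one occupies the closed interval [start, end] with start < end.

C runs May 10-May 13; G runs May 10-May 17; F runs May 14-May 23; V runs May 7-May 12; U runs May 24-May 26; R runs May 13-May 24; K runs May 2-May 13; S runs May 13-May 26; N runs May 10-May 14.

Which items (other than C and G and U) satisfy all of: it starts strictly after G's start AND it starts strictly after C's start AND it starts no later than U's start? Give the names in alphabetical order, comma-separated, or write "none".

F, R, S

Conditions: its start is strictly after G's start (X.start > May 10) AND its start is strictly after C's start (X.start > May 10) AND its start is no later than U's start (X.start <= May 24).
F: start May 14 > May 10? ✓; start May 14 > May 10? ✓; start May 14 <= May 24? ✓ → yes.
K: start May 2 > May 10? ✗; start May 2 > May 10? ✗; start May 2 <= May 24? ✓ → no.
N: start May 10 > May 10? ✗; start May 10 > May 10? ✗; start May 10 <= May 24? ✓ → no.
R: start May 13 > May 10? ✓; start May 13 > May 10? ✓; start May 13 <= May 24? ✓ → yes.
S: start May 13 > May 10? ✓; start May 13 > May 10? ✓; start May 13 <= May 24? ✓ → yes.
V: start May 7 > May 10? ✗; start May 7 > May 10? ✗; start May 7 <= May 24? ✓ → no.
Result: F, R, S.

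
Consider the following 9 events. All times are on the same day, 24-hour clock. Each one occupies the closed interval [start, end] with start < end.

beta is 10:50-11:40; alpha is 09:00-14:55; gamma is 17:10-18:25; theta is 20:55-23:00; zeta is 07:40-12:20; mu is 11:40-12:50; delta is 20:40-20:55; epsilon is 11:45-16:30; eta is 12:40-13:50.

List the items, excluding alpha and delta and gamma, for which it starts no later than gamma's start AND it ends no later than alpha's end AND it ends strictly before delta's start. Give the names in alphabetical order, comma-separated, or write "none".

beta, eta, mu, zeta

Conditions: its start is no later than gamma's start (X.start <= 17:10) AND its end is no later than alpha's end (X.end <= 14:55) AND its end is strictly before delta's start (X.end < 20:40).
beta: start 10:50 <= 17:10? ✓; end 11:40 <= 14:55? ✓; end 11:40 < 20:40? ✓ → yes.
epsilon: start 11:45 <= 17:10? ✓; end 16:30 <= 14:55? ✗; end 16:30 < 20:40? ✓ → no.
eta: start 12:40 <= 17:10? ✓; end 13:50 <= 14:55? ✓; end 13:50 < 20:40? ✓ → yes.
mu: start 11:40 <= 17:10? ✓; end 12:50 <= 14:55? ✓; end 12:50 < 20:40? ✓ → yes.
theta: start 20:55 <= 17:10? ✗; end 23:00 <= 14:55? ✗; end 23:00 < 20:40? ✗ → no.
zeta: start 07:40 <= 17:10? ✓; end 12:20 <= 14:55? ✓; end 12:20 < 20:40? ✓ → yes.
Result: beta, eta, mu, zeta.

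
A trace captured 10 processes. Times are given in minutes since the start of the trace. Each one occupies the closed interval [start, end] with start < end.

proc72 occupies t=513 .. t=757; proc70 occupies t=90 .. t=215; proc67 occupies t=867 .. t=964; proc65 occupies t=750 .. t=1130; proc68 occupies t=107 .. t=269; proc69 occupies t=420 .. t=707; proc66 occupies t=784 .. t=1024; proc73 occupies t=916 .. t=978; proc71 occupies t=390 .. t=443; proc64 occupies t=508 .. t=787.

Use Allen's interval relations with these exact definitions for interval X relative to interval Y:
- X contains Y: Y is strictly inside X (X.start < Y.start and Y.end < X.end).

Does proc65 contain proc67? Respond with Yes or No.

proc65 = [t=750, t=1130], proc67 = [t=867, t=964].
Actual relation of proc65 to proc67: contains.
Asked whether 'contains' holds → Yes.

Yes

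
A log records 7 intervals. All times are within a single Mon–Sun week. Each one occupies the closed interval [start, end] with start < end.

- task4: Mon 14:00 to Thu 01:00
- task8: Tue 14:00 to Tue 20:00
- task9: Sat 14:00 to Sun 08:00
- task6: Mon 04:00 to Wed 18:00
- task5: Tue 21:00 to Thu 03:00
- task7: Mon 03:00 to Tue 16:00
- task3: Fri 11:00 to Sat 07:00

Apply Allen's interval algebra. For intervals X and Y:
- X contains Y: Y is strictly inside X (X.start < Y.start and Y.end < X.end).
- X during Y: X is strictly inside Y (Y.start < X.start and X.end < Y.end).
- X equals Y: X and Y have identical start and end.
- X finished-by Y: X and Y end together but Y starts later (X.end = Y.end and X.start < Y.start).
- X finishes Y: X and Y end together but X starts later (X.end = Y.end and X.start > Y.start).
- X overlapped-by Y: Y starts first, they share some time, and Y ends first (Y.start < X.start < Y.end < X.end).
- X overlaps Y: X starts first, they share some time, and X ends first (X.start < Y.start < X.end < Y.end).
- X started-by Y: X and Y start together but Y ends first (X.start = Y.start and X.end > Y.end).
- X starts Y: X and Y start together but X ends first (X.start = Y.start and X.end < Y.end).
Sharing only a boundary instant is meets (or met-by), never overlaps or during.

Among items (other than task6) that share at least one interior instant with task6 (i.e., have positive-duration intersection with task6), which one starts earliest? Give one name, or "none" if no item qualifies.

task7

Target task6 = [Mon 04:00, Wed 18:00].
task3 [Fri 11:00, Sat 07:00] → after → excluded.
task4 [Mon 14:00, Thu 01:00] → overlapped-by → candidate.
task5 [Tue 21:00, Thu 03:00] → overlapped-by → candidate.
task7 [Mon 03:00, Tue 16:00] → overlaps → candidate.
task8 [Tue 14:00, Tue 20:00] → during → candidate.
task9 [Sat 14:00, Sun 08:00] → after → excluded.
Among candidates, earliest start is Mon 03:00 → task7.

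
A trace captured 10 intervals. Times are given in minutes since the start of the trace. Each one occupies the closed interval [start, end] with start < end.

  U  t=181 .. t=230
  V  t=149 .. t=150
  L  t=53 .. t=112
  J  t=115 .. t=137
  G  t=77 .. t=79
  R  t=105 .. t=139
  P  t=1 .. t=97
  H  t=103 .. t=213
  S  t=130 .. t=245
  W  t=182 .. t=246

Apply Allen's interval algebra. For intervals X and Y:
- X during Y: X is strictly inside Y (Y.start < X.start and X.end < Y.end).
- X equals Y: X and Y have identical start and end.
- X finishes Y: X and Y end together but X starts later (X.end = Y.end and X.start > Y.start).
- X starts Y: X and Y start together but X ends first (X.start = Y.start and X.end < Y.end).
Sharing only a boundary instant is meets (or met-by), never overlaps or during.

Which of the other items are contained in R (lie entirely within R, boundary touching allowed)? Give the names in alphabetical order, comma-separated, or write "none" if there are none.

J

Target R = [t=105, t=139].
G [t=77, t=79] → before → no.
H [t=103, t=213] → contains → no.
J [t=115, t=137] → during → yes.
L [t=53, t=112] → overlaps → no.
P [t=1, t=97] → before → no.
S [t=130, t=245] → overlapped-by → no.
U [t=181, t=230] → after → no.
V [t=149, t=150] → after → no.
W [t=182, t=246] → after → no.
Result: J.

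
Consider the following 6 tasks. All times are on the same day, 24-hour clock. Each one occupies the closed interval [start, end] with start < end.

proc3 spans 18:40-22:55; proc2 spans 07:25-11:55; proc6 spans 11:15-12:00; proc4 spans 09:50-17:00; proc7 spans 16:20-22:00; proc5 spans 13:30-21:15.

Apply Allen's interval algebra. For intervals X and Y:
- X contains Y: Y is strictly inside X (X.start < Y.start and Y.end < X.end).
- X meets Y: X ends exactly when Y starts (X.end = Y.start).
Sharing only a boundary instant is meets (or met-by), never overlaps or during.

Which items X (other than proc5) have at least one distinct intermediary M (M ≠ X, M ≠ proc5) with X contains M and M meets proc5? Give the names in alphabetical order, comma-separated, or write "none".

none

Target proc5 = [13:30, 21:15].
Intermediaries M with M meets proc5: none.
Union: none.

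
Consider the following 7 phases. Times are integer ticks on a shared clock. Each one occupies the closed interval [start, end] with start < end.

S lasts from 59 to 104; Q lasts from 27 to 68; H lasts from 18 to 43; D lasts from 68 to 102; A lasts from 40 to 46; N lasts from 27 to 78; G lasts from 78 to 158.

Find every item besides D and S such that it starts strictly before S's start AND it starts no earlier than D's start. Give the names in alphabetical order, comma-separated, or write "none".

none

Conditions: its start is strictly before S's start (X.start < 59) AND its start is no earlier than D's start (X.start >= 68).
A: start 40 < 59? ✓; start 40 >= 68? ✗ → no.
G: start 78 < 59? ✗; start 78 >= 68? ✓ → no.
H: start 18 < 59? ✓; start 18 >= 68? ✗ → no.
N: start 27 < 59? ✓; start 27 >= 68? ✗ → no.
Q: start 27 < 59? ✓; start 27 >= 68? ✗ → no.
Result: none.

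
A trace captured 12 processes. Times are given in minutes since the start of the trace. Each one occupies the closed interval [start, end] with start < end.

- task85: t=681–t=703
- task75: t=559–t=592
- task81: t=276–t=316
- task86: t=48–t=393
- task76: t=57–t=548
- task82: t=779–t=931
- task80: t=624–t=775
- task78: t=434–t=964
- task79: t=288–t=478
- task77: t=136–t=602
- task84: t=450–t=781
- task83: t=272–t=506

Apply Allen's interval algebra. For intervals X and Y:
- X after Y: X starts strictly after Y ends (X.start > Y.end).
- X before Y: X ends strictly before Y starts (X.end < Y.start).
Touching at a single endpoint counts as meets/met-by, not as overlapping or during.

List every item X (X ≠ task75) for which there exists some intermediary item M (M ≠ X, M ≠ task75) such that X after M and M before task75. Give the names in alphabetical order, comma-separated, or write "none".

Target task75 = [t=559, t=592].
Intermediaries M with M before task75: task76, task79, task81, task83, task86.
Via task76 — items with X after task76: task80, task82, task85.
Via task79 — items with X after task79: task80, task82, task85.
Via task81 — items with X after task81: task78, task80, task82, task84, task85.
Via task83 — items with X after task83: task80, task82, task85.
Via task86 — items with X after task86: task78, task80, task82, task84, task85.
Union: task78, task80, task82, task84, task85.

task78, task80, task82, task84, task85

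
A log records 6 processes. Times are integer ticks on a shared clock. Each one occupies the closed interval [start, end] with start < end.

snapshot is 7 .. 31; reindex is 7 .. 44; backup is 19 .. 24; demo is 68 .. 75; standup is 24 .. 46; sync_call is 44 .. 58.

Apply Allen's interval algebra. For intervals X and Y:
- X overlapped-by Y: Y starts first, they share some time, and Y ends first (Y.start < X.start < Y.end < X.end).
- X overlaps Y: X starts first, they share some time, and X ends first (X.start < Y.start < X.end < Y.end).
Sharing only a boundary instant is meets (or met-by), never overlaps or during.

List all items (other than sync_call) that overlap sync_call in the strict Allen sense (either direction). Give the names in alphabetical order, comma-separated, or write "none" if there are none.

Target sync_call = [44, 58].
backup [19, 24] → before → no.
demo [68, 75] → after → no.
reindex [7, 44] → meets → no.
snapshot [7, 31] → before → no.
standup [24, 46] → overlaps → yes.
Result: standup.

standup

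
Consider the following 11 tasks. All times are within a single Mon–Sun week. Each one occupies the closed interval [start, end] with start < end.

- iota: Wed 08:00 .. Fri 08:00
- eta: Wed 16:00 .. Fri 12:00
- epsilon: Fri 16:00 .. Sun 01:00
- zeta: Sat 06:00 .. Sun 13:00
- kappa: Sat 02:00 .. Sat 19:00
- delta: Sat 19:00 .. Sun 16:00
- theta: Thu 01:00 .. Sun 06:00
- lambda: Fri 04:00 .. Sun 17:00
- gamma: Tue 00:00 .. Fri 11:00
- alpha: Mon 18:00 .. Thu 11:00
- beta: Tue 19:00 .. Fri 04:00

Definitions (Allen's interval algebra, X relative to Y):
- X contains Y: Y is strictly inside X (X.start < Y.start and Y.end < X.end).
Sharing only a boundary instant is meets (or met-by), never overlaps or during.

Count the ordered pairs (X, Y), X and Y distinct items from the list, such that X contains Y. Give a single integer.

9

Checking all 110 ordered pairs for relation 'contains'; matching pairs in alphabetical order:
(epsilon, kappa): epsilon contains kappa ✓
(gamma, beta): gamma contains beta ✓
(gamma, iota): gamma contains iota ✓
(lambda, delta): lambda contains delta ✓
(lambda, epsilon): lambda contains epsilon ✓
(lambda, kappa): lambda contains kappa ✓
(lambda, zeta): lambda contains zeta ✓
(theta, epsilon): theta contains epsilon ✓
(theta, kappa): theta contains kappa ✓
Count: 9.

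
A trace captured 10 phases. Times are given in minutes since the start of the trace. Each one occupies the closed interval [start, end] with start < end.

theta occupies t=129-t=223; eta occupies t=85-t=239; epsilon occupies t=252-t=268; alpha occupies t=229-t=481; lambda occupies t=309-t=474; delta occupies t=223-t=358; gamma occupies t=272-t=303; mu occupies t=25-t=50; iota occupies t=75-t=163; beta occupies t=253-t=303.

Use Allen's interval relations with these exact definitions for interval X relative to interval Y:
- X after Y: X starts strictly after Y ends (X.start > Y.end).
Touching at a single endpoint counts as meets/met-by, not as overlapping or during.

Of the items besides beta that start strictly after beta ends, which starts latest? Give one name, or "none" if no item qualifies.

lambda

Target beta = [t=253, t=303].
alpha [t=229, t=481] → contains → excluded.
delta [t=223, t=358] → contains → excluded.
epsilon [t=252, t=268] → overlaps → excluded.
eta [t=85, t=239] → before → excluded.
gamma [t=272, t=303] → finishes → excluded.
iota [t=75, t=163] → before → excluded.
lambda [t=309, t=474] → after → candidate.
mu [t=25, t=50] → before → excluded.
theta [t=129, t=223] → before → excluded.
Among candidates, latest start is t=309 → lambda.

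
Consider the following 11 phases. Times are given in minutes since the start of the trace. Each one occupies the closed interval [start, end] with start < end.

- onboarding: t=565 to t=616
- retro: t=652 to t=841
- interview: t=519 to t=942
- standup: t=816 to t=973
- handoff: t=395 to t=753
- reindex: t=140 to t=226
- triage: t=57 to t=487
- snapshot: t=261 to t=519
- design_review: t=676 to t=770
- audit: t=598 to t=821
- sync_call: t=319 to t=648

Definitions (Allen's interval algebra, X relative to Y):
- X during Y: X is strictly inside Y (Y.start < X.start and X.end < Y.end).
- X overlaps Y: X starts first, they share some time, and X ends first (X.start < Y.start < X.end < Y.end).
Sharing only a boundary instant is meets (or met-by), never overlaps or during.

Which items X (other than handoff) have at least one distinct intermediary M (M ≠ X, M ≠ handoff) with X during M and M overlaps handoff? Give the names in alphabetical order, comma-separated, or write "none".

Target handoff = [t=395, t=753].
Intermediaries M with M overlaps handoff: snapshot, sync_call, triage.
Via snapshot — items with X during snapshot: none.
Via sync_call — items with X during sync_call: onboarding.
Via triage — items with X during triage: reindex.
Union: onboarding, reindex.

onboarding, reindex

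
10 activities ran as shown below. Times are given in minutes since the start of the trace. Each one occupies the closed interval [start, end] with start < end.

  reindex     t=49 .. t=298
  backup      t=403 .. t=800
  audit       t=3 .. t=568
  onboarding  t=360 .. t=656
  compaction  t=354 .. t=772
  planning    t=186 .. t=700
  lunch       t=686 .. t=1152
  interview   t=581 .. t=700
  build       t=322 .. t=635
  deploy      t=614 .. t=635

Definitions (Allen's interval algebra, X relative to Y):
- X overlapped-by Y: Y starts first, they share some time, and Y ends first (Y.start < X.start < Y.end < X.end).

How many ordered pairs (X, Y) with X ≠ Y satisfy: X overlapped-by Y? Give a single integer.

19

Checking all 90 ordered pairs for relation 'overlapped-by'; matching pairs in alphabetical order:
(backup, audit): backup overlapped-by audit ✓
(backup, build): backup overlapped-by build ✓
(backup, compaction): backup overlapped-by compaction ✓
(backup, onboarding): backup overlapped-by onboarding ✓
(backup, planning): backup overlapped-by planning ✓
(build, audit): build overlapped-by audit ✓
(compaction, audit): compaction overlapped-by audit ✓
(compaction, build): compaction overlapped-by build ✓
(compaction, planning): compaction overlapped-by planning ✓
(interview, build): interview overlapped-by build ✓
(interview, onboarding): interview overlapped-by onboarding ✓
(lunch, backup): lunch overlapped-by backup ✓
(lunch, compaction): lunch overlapped-by compaction ✓
(lunch, interview): lunch overlapped-by interview ✓
(lunch, planning): lunch overlapped-by planning ✓
(onboarding, audit): onboarding overlapped-by audit ✓
(onboarding, build): onboarding overlapped-by build ✓
(planning, audit): planning overlapped-by audit ✓
(planning, reindex): planning overlapped-by reindex ✓
Count: 19.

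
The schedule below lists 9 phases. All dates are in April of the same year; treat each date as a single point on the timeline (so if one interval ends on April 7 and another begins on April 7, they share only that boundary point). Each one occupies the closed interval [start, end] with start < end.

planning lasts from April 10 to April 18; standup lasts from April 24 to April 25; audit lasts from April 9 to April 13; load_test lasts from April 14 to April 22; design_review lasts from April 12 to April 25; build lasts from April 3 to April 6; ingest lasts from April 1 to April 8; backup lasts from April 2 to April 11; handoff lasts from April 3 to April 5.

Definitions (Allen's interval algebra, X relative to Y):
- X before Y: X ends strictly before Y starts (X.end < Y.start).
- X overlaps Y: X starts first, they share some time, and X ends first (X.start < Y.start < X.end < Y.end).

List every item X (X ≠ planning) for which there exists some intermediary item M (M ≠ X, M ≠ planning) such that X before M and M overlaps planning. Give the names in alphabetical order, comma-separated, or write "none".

Target planning = [April 10, April 18].
Intermediaries M with M overlaps planning: audit, backup.
Via audit — items with X before audit: build, handoff, ingest.
Via backup — items with X before backup: none.
Union: build, handoff, ingest.

build, handoff, ingest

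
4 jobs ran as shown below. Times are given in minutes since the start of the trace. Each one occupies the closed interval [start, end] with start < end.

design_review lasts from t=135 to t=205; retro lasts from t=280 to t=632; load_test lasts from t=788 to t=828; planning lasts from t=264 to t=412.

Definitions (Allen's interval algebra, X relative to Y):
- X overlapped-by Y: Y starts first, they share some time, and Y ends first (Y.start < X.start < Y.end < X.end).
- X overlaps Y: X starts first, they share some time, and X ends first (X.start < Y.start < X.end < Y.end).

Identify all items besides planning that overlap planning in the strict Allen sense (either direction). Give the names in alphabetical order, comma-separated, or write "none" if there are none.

retro

Target planning = [t=264, t=412].
design_review [t=135, t=205] → before → no.
load_test [t=788, t=828] → after → no.
retro [t=280, t=632] → overlapped-by → yes.
Result: retro.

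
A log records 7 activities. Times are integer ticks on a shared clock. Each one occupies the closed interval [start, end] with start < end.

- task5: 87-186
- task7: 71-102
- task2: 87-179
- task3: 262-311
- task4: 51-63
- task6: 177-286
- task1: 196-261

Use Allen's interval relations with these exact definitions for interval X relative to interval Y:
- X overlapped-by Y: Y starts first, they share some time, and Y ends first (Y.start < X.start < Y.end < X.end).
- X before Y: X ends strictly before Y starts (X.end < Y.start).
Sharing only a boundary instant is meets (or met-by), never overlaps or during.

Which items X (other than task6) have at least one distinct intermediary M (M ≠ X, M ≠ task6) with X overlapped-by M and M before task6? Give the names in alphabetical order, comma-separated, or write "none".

Target task6 = [177, 286].
Intermediaries M with M before task6: task4, task7.
Via task4 — items with X overlapped-by task4: none.
Via task7 — items with X overlapped-by task7: task2, task5.
Union: task2, task5.

task2, task5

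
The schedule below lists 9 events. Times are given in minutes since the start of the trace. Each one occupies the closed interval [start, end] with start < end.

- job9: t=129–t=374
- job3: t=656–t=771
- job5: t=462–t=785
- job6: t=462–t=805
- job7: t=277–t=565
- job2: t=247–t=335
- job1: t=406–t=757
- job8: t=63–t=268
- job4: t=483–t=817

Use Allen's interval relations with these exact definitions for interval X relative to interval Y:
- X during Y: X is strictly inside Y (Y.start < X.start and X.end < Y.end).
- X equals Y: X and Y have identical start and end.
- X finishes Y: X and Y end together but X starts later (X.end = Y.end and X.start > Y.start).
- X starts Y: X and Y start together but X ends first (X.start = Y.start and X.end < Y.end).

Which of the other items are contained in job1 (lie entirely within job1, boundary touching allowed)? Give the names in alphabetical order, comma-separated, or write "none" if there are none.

Target job1 = [t=406, t=757].
job2 [t=247, t=335] → before → no.
job3 [t=656, t=771] → overlapped-by → no.
job4 [t=483, t=817] → overlapped-by → no.
job5 [t=462, t=785] → overlapped-by → no.
job6 [t=462, t=805] → overlapped-by → no.
job7 [t=277, t=565] → overlaps → no.
job8 [t=63, t=268] → before → no.
job9 [t=129, t=374] → before → no.
Result: none.

none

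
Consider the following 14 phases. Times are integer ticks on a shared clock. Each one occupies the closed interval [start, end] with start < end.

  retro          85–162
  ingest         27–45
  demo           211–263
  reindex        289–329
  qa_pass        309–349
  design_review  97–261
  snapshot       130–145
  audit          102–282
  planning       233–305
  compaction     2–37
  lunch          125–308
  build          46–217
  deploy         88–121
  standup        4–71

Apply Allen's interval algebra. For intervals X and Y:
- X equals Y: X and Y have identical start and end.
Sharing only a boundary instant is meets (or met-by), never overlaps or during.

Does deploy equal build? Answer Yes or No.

deploy = [88, 121], build = [46, 217].
Actual relation of deploy to build: during.
Asked whether 'equals' holds → No.

No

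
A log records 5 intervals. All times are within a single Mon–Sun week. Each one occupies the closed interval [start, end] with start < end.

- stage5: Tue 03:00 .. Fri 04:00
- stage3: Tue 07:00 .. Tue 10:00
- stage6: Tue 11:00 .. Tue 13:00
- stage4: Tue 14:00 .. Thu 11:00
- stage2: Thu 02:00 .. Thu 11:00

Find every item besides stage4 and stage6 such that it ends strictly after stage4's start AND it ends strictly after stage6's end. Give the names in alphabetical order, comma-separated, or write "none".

Conditions: its end is strictly after stage4's start (X.end > Tue 14:00) AND its end is strictly after stage6's end (X.end > Tue 13:00).
stage2: end Thu 11:00 > Tue 14:00? ✓; end Thu 11:00 > Tue 13:00? ✓ → yes.
stage3: end Tue 10:00 > Tue 14:00? ✗; end Tue 10:00 > Tue 13:00? ✗ → no.
stage5: end Fri 04:00 > Tue 14:00? ✓; end Fri 04:00 > Tue 13:00? ✓ → yes.
Result: stage2, stage5.

stage2, stage5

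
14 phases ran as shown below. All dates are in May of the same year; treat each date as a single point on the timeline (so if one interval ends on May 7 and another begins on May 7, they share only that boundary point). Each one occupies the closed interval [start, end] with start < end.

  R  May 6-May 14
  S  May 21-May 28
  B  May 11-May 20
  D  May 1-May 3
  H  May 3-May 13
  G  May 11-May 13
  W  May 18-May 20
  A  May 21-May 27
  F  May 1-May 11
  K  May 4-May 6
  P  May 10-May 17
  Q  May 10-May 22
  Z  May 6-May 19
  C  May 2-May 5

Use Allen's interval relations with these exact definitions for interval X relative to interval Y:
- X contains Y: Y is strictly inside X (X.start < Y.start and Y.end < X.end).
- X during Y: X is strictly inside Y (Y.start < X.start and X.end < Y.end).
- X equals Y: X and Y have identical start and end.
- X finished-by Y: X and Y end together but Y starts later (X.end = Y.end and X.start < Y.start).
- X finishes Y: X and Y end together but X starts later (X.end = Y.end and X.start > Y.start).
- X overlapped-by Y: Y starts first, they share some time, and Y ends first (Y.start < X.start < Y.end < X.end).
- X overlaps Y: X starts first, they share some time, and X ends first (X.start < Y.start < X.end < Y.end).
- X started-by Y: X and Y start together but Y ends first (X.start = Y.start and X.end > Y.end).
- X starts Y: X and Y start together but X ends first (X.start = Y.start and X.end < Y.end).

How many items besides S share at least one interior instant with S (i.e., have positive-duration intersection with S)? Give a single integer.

2

Target S = [May 21, May 28].
A [May 21, May 27] → starts → counts.
B [May 11, May 20] → before → no.
C [May 2, May 5] → before → no.
D [May 1, May 3] → before → no.
F [May 1, May 11] → before → no.
G [May 11, May 13] → before → no.
H [May 3, May 13] → before → no.
K [May 4, May 6] → before → no.
P [May 10, May 17] → before → no.
Q [May 10, May 22] → overlaps → counts.
R [May 6, May 14] → before → no.
W [May 18, May 20] → before → no.
Z [May 6, May 19] → before → no.
Total: 2.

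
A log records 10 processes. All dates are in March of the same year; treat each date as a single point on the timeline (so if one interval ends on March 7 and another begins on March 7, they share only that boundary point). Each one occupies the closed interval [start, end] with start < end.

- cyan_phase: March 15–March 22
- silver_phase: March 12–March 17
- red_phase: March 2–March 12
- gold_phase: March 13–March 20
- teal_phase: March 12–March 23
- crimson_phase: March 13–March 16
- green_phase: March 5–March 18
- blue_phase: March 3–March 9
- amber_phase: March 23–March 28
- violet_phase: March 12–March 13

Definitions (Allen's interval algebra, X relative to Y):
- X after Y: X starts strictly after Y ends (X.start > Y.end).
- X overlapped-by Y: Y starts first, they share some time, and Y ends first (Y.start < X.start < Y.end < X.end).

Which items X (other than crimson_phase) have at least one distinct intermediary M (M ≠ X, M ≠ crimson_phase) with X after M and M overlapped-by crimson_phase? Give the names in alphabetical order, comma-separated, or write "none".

Target crimson_phase = [March 13, March 16].
Intermediaries M with M overlapped-by crimson_phase: cyan_phase.
Via cyan_phase — items with X after cyan_phase: amber_phase.
Union: amber_phase.

amber_phase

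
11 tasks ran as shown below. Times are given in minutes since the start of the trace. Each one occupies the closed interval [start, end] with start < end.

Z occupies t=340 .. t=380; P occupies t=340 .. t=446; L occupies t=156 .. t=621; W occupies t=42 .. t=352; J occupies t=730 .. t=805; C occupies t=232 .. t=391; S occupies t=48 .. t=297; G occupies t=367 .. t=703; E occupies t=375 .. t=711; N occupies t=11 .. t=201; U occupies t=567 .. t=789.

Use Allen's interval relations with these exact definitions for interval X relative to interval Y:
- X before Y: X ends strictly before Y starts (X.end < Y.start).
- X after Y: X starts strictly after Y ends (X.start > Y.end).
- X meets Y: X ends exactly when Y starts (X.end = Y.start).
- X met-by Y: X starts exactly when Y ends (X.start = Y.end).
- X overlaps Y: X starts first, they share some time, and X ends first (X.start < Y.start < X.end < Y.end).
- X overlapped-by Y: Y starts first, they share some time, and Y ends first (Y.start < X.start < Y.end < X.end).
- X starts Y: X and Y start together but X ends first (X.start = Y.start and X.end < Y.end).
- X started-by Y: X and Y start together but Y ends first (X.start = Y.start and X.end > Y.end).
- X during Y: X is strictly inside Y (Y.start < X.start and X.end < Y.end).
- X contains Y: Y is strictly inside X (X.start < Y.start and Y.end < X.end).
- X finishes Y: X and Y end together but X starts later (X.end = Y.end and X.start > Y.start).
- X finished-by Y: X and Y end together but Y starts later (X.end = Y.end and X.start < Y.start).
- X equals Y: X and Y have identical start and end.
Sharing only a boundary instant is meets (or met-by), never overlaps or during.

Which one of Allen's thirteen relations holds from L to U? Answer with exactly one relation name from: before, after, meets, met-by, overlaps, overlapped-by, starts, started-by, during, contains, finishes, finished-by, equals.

L = [t=156, t=621]; U = [t=567, t=789].
Compare endpoints: L.start < U.start, L.start < U.end, L.end > U.start, L.end < U.end.
That pattern is 'overlaps'.

overlaps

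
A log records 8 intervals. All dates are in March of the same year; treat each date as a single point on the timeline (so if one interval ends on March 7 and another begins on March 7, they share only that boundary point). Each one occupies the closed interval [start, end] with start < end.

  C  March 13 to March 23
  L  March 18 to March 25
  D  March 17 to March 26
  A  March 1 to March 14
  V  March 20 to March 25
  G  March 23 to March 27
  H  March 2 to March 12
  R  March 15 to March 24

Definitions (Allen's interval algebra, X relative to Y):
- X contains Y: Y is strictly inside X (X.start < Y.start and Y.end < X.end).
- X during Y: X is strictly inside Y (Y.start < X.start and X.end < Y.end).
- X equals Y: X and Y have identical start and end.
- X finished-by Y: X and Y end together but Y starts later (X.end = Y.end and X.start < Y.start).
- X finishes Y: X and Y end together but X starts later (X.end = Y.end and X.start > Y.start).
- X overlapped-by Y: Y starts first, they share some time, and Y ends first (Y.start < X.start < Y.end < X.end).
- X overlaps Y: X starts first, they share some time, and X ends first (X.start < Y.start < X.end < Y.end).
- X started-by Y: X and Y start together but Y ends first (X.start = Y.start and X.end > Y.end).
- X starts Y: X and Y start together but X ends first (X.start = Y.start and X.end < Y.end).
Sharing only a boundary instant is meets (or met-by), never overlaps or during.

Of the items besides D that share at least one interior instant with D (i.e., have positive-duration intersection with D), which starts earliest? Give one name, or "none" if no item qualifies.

Target D = [March 17, March 26].
A [March 1, March 14] → before → excluded.
C [March 13, March 23] → overlaps → candidate.
G [March 23, March 27] → overlapped-by → candidate.
H [March 2, March 12] → before → excluded.
L [March 18, March 25] → during → candidate.
R [March 15, March 24] → overlaps → candidate.
V [March 20, March 25] → during → candidate.
Among candidates, earliest start is March 13 → C.

C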